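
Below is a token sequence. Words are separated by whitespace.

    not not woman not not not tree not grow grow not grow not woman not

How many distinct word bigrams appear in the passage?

15 tokens → 14 bigram windows in total.
Repeated bigrams (each contributes count−1 duplicates):
  not not: 3
  grow not: 2
  not grow: 2
  not woman: 2
  woman not: 2
6 duplicate windows → 14 − 6 = 8 distinct.

8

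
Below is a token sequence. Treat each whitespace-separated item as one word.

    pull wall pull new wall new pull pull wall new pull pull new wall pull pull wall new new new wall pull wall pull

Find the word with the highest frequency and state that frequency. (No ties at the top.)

Unigram frequencies (highest first):
  pull: 10
  wall: 7
  new: 7

"pull", 10 times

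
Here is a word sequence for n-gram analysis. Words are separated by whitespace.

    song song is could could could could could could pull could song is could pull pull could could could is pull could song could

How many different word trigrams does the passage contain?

16

24 tokens → 22 trigram windows in total.
Repeated trigrams (each contributes count−1 duplicates):
  could could could: 5
  pull could song: 2
  song is could: 2
6 duplicate windows → 22 − 6 = 16 distinct.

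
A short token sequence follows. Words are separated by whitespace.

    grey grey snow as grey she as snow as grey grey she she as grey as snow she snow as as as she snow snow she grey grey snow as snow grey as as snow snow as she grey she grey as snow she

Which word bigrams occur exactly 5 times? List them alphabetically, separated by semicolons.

Bigram counts meeting the condition (exactly 5 times):
  as snow: 5
  snow as: 5

as snow; snow as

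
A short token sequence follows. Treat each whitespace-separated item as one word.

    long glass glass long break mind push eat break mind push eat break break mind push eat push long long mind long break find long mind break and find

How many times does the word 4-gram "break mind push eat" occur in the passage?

Scanning the 26 overlapping 4-gram windows for "break mind push eat":
  position 5–8: break mind push eat
  position 9–12: break mind push eat
  position 14–17: break mind push eat

3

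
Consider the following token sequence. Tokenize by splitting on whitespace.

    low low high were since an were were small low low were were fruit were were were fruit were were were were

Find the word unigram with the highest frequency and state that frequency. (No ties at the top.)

Unigram frequencies (highest first):
  were: 12
  low: 4
  fruit: 2
  high: 1
  since: 1
  an: 1
  … (1 more, each ≤ 1)

"were", 12 times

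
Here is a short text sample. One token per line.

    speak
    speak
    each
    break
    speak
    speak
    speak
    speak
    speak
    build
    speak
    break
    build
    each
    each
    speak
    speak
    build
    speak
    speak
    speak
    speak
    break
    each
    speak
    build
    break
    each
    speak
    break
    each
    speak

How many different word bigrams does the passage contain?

32 tokens → 31 bigram windows in total.
Repeated bigrams (each contributes count−1 duplicates):
  speak speak: 9
  each speak: 4
  break each: 3
  speak break: 3
  speak build: 3
  build speak: 2
18 duplicate windows → 31 − 18 = 13 distinct.

13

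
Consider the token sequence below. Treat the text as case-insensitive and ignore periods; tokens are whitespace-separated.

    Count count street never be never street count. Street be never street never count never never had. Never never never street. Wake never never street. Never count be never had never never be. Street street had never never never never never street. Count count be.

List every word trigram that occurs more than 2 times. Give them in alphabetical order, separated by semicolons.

Trigram counts meeting the condition (more than 2 times):
  had never never: 3
  never never never: 4
  never never street: 3

had never never; never never never; never never street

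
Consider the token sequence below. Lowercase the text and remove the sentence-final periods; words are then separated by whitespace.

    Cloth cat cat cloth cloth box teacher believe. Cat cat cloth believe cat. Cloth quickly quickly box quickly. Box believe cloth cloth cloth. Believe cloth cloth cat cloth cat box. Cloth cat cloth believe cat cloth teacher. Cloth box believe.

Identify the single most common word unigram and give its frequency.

"cloth", 15 times

Unigram frequencies (highest first):
  cloth: 15
  cat: 9
  believe: 6
  box: 5
  quickly: 3
  teacher: 2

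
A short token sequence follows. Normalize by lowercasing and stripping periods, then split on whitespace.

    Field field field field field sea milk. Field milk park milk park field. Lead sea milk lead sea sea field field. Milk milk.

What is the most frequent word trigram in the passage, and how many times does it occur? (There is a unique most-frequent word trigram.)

Trigram frequencies (highest first):
  field field field: 3
  field field sea: 1
  field sea milk: 1
  sea milk field: 1
  milk field milk: 1
  field milk park: 1
  … (13 more, each ≤ 1)

"field field field", 3 times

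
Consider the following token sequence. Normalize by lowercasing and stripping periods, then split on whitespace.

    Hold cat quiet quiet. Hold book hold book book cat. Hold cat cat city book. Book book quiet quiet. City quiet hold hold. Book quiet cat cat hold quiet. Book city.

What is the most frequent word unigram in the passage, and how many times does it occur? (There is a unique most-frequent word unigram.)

"book", 8 times

Unigram frequencies (highest first):
  book: 8
  hold: 7
  quiet: 7
  cat: 6
  city: 3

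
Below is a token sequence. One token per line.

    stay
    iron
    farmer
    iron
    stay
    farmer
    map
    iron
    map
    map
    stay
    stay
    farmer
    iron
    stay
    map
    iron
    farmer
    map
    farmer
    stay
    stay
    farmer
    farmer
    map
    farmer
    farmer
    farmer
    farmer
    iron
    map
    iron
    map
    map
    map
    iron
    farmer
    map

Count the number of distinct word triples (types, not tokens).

38 tokens → 36 trigram windows in total.
Repeated trigrams (each contributes count−1 duplicates):
  farmer farmer farmer: 2
  farmer iron stay: 2
  farmer map farmer: 2
  iron farmer map: 2
  iron map map: 2
  map iron farmer: 2
  map iron map: 2
  stay stay farmer: 2
8 duplicate windows → 36 − 8 = 28 distinct.

28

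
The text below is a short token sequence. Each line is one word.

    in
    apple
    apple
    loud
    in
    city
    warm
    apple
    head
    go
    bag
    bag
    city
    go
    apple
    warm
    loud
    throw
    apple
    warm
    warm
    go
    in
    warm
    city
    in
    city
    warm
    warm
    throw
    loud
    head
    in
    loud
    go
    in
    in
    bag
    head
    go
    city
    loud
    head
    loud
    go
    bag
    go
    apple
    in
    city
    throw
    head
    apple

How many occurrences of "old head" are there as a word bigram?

Scanning the 52 overlapping bigram windows for "old head":
  (none found)

0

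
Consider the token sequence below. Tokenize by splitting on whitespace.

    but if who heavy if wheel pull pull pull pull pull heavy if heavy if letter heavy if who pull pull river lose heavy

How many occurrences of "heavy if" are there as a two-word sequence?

Scanning the 23 overlapping bigram windows for "heavy if":
  position 4–5: heavy if
  position 12–13: heavy if
  position 14–15: heavy if
  position 17–18: heavy if

4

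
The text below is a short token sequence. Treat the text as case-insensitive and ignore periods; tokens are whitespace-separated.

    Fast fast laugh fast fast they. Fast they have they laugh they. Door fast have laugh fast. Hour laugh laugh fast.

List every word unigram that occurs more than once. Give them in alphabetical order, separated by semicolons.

Unigram counts meeting the condition (more than once):
  fast: 8
  have: 2
  laugh: 5
  they: 4

fast; have; laugh; they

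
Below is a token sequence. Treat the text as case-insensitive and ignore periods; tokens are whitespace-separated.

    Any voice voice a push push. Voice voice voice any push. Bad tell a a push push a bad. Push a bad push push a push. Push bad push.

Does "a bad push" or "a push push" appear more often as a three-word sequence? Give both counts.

"a push push" (3 vs 2)

"a bad push": 2 occurrences
"a push push": 3 occurrences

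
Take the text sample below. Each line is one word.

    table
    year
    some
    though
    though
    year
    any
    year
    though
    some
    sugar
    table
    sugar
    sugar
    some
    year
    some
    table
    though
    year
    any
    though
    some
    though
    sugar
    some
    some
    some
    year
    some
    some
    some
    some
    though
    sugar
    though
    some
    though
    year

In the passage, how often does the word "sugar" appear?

Scanning the 39 tokens for "sugar":
  position 11: sugar
  position 13: sugar
  position 14: sugar
  position 25: sugar
  position 35: sugar

5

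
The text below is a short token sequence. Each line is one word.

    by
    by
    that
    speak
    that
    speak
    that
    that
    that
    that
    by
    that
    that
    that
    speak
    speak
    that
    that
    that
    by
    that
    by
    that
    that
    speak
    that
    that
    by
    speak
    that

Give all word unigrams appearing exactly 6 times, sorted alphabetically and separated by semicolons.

Unigram counts meeting the condition (exactly 6 times):
  by: 6
  speak: 6

by; speak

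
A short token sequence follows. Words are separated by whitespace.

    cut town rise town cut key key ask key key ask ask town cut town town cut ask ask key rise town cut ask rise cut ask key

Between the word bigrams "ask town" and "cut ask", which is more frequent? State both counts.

"cut ask" (3 vs 1)

"ask town": 1 occurrence
"cut ask": 3 occurrences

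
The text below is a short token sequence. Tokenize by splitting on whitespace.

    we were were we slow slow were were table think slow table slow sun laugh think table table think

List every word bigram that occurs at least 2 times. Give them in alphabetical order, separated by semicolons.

Bigram counts meeting the condition (at least 2 times):
  table think: 2
  were were: 2

table think; were were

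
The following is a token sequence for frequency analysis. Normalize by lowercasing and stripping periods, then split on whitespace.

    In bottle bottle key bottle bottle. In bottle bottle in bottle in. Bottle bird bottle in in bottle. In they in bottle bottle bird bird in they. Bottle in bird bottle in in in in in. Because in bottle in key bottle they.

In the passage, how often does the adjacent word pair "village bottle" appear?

Scanning the 42 overlapping bigram windows for "village bottle":
  (none found)

0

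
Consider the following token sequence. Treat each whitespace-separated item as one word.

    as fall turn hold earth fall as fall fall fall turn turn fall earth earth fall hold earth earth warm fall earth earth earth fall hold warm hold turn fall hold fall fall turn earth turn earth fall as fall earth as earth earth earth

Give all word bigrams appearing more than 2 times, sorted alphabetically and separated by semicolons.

as fall; earth earth; earth fall; fall earth; fall fall; fall hold; fall turn

Bigram counts meeting the condition (more than 2 times):
  as fall: 3
  earth earth: 6
  earth fall: 4
  fall earth: 3
  fall fall: 3
  fall hold: 3
  fall turn: 3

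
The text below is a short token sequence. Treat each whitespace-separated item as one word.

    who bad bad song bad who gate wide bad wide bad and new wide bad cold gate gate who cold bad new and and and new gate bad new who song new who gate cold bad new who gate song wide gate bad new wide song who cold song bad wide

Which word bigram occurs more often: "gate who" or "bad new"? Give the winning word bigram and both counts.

"gate who": 1 occurrence
"bad new": 4 occurrences

"bad new" (4 vs 1)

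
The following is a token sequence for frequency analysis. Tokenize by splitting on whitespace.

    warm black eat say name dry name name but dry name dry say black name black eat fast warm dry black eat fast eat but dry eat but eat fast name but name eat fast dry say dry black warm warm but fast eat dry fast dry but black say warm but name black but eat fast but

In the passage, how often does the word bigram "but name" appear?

2

Scanning the 57 overlapping bigram windows for "but name":
  position 32–33: but name
  position 52–53: but name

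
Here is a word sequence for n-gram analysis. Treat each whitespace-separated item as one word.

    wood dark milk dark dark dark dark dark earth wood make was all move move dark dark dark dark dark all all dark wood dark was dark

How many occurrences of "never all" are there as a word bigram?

0

Scanning the 26 overlapping bigram windows for "never all":
  (none found)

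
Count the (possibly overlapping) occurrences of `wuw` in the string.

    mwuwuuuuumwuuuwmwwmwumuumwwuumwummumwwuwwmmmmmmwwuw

3

Sliding a length-3 window over the 51 characters (49 positions):
  position 2–4: wuw
  position 38–40: wuw
  position 49–51: wuw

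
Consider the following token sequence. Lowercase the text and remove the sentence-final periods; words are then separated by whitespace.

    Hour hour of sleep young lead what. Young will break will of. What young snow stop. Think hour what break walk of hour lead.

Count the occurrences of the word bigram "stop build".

0

Scanning the 23 overlapping bigram windows for "stop build":
  (none found)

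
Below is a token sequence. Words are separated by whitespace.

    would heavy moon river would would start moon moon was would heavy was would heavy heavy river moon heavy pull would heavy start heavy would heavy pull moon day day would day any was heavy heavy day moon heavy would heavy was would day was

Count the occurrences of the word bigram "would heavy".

6

Scanning the 44 overlapping bigram windows for "would heavy":
  position 1–2: would heavy
  position 11–12: would heavy
  position 14–15: would heavy
  position 21–22: would heavy
  position 25–26: would heavy
  position 40–41: would heavy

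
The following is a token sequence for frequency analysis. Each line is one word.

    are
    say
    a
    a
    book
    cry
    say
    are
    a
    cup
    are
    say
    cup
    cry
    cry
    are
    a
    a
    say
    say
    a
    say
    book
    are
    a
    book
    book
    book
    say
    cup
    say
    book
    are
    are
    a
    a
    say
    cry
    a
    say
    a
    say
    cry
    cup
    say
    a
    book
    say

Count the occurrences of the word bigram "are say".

Scanning the 47 overlapping bigram windows for "are say":
  position 1–2: are say
  position 11–12: are say

2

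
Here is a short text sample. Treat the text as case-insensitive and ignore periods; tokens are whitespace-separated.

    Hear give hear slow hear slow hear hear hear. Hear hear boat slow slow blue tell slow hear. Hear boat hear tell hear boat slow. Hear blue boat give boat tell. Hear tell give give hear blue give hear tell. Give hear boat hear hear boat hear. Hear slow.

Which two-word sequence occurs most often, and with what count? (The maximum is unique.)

Bigram frequencies (highest first):
  hear hear: 7
  hear boat: 5
  give hear: 4
  slow hear: 4
  hear slow: 3
  boat hear: 3
  … (16 more, each ≤ 3)

"hear hear", 7 times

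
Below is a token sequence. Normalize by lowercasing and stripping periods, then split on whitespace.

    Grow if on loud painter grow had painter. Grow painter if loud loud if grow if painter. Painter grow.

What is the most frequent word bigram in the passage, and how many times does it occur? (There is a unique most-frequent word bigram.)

Bigram frequencies (highest first):
  painter grow: 3
  grow if: 2
  if on: 1
  on loud: 1
  loud painter: 1
  grow had: 1
  … (9 more, each ≤ 1)

"painter grow", 3 times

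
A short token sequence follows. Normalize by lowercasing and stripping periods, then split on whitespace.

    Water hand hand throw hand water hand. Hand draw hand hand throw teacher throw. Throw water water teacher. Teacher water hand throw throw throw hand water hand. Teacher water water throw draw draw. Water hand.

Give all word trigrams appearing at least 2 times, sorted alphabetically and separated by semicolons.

hand hand throw; hand water hand; throw hand water; water hand hand

Trigram counts meeting the condition (at least 2 times):
  hand hand throw: 2
  hand water hand: 2
  throw hand water: 2
  water hand hand: 2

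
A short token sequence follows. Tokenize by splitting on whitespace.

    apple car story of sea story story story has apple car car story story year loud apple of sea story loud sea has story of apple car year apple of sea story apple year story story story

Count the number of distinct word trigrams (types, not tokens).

31

37 tokens → 35 trigram windows in total.
Repeated trigrams (each contributes count−1 duplicates):
  of sea story: 3
  apple of sea: 2
  story story story: 2
4 duplicate windows → 35 − 4 = 31 distinct.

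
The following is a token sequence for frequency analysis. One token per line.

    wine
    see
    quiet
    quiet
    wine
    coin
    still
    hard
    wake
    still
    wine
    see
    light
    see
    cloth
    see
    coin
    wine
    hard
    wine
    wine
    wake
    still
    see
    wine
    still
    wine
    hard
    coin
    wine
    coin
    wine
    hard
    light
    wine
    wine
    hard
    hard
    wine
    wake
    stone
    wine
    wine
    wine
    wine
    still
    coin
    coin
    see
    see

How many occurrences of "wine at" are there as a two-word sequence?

Scanning the 49 overlapping bigram windows for "wine at":
  (none found)

0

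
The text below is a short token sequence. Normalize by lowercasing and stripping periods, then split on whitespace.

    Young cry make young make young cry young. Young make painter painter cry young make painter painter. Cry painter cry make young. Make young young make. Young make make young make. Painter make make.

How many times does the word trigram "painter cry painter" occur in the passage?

1

Scanning the 32 overlapping trigram windows for "painter cry painter":
  position 17–19: painter cry painter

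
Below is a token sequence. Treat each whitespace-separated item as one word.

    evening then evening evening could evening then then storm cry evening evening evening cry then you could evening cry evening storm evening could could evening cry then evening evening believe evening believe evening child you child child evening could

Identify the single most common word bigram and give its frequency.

"evening evening", 4 times

Bigram frequencies (highest first):
  evening evening: 4
  evening could: 3
  could evening: 3
  evening cry: 3
  evening then: 2
  then evening: 2
  … (17 more, each ≤ 2)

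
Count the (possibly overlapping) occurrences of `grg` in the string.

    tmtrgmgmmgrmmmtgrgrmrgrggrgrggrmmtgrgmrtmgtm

5

Sliding a length-3 window over the 44 characters (42 positions):
  position 16–18: grg
  position 22–24: grg
  position 25–27: grg
  position 27–29: grg
  position 35–37: grg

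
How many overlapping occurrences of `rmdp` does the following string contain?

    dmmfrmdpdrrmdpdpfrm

Sliding a length-4 window over the 19 characters (16 positions):
  position 5–8: rmdp
  position 11–14: rmdp

2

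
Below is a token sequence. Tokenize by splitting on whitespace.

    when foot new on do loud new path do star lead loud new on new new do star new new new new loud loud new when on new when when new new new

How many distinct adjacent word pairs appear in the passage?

33 tokens → 32 bigram windows in total.
Repeated bigrams (each contributes count−1 duplicates):
  new new: 6
  loud new: 3
  do star: 2
  new on: 2
  new when: 2
  on new: 2
11 duplicate windows → 32 − 11 = 21 distinct.

21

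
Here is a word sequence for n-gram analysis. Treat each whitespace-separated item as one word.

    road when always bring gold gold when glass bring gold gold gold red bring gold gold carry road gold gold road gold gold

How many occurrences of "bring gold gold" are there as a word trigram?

Scanning the 21 overlapping trigram windows for "bring gold gold":
  position 4–6: bring gold gold
  position 9–11: bring gold gold
  position 14–16: bring gold gold

3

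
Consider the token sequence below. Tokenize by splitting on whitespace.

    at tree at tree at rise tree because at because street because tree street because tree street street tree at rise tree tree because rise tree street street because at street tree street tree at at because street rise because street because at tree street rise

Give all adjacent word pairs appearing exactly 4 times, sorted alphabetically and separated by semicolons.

Bigram counts meeting the condition (exactly 4 times):
  street because: 4
  tree at: 4

street because; tree at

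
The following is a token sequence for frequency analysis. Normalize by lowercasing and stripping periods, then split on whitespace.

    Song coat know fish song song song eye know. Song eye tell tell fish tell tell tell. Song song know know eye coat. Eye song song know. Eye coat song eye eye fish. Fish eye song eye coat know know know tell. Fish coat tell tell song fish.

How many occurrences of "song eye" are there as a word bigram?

4

Scanning the 47 overlapping bigram windows for "song eye":
  position 7–8: song eye
  position 10–11: song eye
  position 30–31: song eye
  position 36–37: song eye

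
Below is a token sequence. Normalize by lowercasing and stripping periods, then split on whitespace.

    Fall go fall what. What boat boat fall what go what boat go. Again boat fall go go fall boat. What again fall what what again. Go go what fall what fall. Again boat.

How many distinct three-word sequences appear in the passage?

31

34 tokens → 32 trigram windows in total.
Repeated trigrams (each contributes count−1 duplicates):
  fall what what: 2
1 duplicate windows → 32 − 1 = 31 distinct.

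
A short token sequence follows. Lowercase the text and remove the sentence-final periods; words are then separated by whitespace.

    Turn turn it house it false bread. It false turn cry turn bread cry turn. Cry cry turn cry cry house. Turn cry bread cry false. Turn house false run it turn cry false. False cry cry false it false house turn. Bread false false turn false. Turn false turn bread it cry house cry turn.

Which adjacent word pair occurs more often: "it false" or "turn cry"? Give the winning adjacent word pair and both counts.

"it false": 3 occurrences
"turn cry": 5 occurrences

"turn cry" (5 vs 3)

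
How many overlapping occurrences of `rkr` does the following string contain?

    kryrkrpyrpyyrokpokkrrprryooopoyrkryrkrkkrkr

4

Sliding a length-3 window over the 43 characters (41 positions):
  position 4–6: rkr
  position 32–34: rkr
  position 36–38: rkr
  position 41–43: rkr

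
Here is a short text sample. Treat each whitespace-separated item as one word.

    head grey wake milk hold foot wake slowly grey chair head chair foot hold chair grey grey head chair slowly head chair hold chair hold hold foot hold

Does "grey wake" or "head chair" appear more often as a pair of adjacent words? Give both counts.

"grey wake": 1 occurrence
"head chair": 3 occurrences

"head chair" (3 vs 1)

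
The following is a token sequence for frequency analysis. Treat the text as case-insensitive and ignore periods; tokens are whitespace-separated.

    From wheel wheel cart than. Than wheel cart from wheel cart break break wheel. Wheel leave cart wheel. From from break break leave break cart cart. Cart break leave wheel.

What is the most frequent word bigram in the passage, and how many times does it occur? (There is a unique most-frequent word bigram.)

"wheel cart", 3 times

Bigram frequencies (highest first):
  wheel cart: 3
  from wheel: 2
  wheel wheel: 2
  cart break: 2
  break break: 2
  break leave: 2
  … (15 more, each ≤ 2)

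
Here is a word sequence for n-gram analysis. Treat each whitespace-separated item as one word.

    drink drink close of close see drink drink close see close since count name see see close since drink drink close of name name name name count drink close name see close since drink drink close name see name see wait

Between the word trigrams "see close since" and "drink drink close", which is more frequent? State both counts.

"see close since": 3 occurrences
"drink drink close": 4 occurrences

"drink drink close" (4 vs 3)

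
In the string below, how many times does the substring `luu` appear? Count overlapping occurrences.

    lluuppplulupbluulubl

Sliding a length-3 window over the 20 characters (18 positions):
  position 2–4: luu
  position 14–16: luu

2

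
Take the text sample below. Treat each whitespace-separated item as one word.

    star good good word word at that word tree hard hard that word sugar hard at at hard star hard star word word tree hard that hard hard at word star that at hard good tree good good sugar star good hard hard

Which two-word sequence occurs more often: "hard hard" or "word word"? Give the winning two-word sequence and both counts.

"hard hard" (3 vs 2)

"hard hard": 3 occurrences
"word word": 2 occurrences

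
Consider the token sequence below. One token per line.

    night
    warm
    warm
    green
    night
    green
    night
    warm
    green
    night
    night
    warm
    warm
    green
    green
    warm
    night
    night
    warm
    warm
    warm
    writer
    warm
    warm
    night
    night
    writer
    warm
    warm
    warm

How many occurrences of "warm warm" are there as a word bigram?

Scanning the 29 overlapping bigram windows for "warm warm":
  position 2–3: warm warm
  position 12–13: warm warm
  position 19–20: warm warm
  position 20–21: warm warm
  position 23–24: warm warm
  position 28–29: warm warm
  position 29–30: warm warm

7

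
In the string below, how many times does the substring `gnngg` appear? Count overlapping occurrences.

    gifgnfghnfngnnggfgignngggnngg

3

Sliding a length-5 window over the 29 characters (25 positions):
  position 12–16: gnngg
  position 20–24: gnngg
  position 25–29: gnngg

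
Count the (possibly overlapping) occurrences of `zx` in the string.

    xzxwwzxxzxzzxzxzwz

Sliding a length-2 window over the 18 characters (17 positions):
  position 2–3: zx
  position 6–7: zx
  position 9–10: zx
  position 12–13: zx
  position 14–15: zx

5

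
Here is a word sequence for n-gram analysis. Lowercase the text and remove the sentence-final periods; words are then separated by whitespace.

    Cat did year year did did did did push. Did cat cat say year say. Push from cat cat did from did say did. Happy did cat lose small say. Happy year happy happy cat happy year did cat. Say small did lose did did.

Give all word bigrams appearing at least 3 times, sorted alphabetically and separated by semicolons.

did cat; did did

Bigram counts meeting the condition (at least 3 times):
  did cat: 3
  did did: 4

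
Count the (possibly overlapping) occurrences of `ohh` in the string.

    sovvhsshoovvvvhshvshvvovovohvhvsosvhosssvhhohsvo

Sliding a length-3 window over the 48 characters (46 positions):
  (no match at any position)

0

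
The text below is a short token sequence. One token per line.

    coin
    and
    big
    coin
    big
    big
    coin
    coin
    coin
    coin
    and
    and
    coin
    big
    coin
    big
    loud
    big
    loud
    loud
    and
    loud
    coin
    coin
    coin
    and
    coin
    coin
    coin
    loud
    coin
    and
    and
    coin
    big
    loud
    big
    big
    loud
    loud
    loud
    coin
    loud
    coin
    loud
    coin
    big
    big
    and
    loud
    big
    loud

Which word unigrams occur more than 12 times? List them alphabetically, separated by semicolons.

Unigram counts meeting the condition (more than 12 times):
  coin: 19
  loud: 13

coin; loud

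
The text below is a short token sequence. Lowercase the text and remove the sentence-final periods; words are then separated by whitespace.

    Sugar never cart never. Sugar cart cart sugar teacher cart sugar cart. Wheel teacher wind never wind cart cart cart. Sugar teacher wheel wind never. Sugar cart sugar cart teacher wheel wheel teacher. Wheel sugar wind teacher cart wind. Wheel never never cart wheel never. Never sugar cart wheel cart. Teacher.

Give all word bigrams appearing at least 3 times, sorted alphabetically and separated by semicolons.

cart cart; cart sugar; cart wheel; never sugar; sugar cart; teacher wheel

Bigram counts meeting the condition (at least 3 times):
  cart cart: 3
  cart sugar: 4
  cart wheel: 3
  never sugar: 3
  sugar cart: 5
  teacher wheel: 3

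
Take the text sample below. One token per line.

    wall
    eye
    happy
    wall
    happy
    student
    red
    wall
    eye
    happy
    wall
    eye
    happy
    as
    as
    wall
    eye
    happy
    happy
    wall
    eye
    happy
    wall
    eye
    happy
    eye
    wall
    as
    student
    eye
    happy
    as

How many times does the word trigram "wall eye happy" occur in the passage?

6

Scanning the 30 overlapping trigram windows for "wall eye happy":
  position 1–3: wall eye happy
  position 8–10: wall eye happy
  position 11–13: wall eye happy
  position 16–18: wall eye happy
  position 20–22: wall eye happy
  position 23–25: wall eye happy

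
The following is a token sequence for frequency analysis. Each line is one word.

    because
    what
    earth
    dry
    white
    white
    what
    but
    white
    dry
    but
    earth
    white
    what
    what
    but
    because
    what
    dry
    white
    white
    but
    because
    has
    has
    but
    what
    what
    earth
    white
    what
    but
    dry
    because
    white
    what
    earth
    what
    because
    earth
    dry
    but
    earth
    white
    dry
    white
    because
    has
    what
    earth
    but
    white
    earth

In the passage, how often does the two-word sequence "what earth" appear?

4

Scanning the 52 overlapping bigram windows for "what earth":
  position 2–3: what earth
  position 28–29: what earth
  position 36–37: what earth
  position 49–50: what earth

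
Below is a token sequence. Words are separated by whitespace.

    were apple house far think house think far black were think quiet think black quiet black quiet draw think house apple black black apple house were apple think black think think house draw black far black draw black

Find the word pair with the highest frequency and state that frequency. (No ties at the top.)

"think house", 3 times

Bigram frequencies (highest first):
  think house: 3
  were apple: 2
  apple house: 2
  far black: 2
  think black: 2
  black quiet: 2
  … (23 more, each ≤ 2)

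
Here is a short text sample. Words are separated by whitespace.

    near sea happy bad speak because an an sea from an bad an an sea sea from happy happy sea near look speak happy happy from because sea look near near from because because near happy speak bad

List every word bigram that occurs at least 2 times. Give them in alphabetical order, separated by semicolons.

an an; an sea; from because; happy happy; sea from

Bigram counts meeting the condition (at least 2 times):
  an an: 2
  an sea: 2
  from because: 2
  happy happy: 2
  sea from: 2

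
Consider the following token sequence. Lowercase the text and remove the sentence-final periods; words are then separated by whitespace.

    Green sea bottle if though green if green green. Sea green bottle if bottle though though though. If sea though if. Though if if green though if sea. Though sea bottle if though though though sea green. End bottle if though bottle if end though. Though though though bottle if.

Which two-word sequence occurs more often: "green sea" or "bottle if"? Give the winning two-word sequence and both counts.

"bottle if" (6 vs 2)

"green sea": 2 occurrences
"bottle if": 6 occurrences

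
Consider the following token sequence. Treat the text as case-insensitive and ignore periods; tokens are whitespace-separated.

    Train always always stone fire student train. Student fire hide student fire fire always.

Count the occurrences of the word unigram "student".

3

Scanning the 14 tokens for "student":
  position 6: student
  position 8: student
  position 11: student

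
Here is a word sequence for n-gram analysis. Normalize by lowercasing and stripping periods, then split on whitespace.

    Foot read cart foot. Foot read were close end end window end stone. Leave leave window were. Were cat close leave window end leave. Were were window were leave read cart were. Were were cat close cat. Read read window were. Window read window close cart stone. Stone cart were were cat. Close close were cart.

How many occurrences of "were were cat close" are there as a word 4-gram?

3

Scanning the 53 overlapping 4-gram windows for "were were cat close":
  position 17–20: were were cat close
  position 33–36: were were cat close
  position 50–53: were were cat close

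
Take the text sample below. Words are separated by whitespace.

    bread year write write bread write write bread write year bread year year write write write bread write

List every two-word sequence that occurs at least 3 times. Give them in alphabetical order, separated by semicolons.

bread write; write bread; write write

Bigram counts meeting the condition (at least 3 times):
  bread write: 3
  write bread: 3
  write write: 4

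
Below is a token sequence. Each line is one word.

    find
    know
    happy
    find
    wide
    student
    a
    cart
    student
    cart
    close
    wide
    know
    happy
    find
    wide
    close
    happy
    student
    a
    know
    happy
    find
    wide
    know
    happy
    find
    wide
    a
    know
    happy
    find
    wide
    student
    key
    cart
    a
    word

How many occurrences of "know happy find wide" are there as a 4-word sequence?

5

Scanning the 35 overlapping 4-gram windows for "know happy find wide":
  position 2–5: know happy find wide
  position 13–16: know happy find wide
  position 21–24: know happy find wide
  position 25–28: know happy find wide
  position 30–33: know happy find wide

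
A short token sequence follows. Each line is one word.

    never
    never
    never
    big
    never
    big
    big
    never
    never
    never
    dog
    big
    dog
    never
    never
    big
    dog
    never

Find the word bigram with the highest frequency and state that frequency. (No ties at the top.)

Bigram frequencies (highest first):
  never never: 5
  never big: 3
  big never: 2
  big dog: 2
  dog never: 2
  big big: 1
  … (2 more, each ≤ 1)

"never never", 5 times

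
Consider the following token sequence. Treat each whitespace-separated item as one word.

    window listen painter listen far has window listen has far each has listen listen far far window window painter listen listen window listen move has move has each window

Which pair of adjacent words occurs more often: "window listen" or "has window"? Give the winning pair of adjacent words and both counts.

"window listen" (3 vs 1)

"window listen": 3 occurrences
"has window": 1 occurrence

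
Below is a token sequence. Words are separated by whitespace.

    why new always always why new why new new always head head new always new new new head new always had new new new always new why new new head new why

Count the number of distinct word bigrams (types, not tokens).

13

32 tokens → 31 bigram windows in total.
Repeated bigrams (each contributes count−1 duplicates):
  new new: 6
  new always: 5
  why new: 4
  head new: 3
  new why: 3
  always new: 2
  new head: 2
18 duplicate windows → 31 − 18 = 13 distinct.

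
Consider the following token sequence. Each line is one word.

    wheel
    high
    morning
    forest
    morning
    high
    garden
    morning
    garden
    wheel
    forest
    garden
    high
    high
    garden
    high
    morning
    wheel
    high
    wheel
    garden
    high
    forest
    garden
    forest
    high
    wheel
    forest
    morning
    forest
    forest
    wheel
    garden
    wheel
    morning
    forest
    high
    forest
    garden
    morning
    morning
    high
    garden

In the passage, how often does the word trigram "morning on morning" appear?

Scanning the 41 overlapping trigram windows for "morning on morning":
  (none found)

0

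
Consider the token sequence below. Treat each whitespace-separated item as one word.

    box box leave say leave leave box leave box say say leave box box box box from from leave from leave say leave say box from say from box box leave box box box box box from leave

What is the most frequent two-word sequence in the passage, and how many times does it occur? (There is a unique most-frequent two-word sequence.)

"box box", 9 times

Bigram frequencies (highest first):
  box box: 9
  leave box: 4
  box leave: 3
  leave say: 3
  say leave: 3
  box from: 3
  … (10 more, each ≤ 3)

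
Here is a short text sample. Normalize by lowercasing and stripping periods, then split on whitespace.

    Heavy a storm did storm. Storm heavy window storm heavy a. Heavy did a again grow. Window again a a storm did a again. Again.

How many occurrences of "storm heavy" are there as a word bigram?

Scanning the 24 overlapping bigram windows for "storm heavy":
  position 6–7: storm heavy
  position 9–10: storm heavy

2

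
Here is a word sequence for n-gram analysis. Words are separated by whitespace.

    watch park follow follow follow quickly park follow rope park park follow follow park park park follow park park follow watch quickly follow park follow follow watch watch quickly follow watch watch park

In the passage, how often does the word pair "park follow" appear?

6

Scanning the 32 overlapping bigram windows for "park follow":
  position 2–3: park follow
  position 7–8: park follow
  position 11–12: park follow
  position 16–17: park follow
  position 19–20: park follow
  position 24–25: park follow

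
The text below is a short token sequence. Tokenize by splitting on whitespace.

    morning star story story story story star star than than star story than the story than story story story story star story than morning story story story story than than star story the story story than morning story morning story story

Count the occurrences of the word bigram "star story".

4

Scanning the 40 overlapping bigram windows for "star story":
  position 2–3: star story
  position 11–12: star story
  position 21–22: star story
  position 31–32: star story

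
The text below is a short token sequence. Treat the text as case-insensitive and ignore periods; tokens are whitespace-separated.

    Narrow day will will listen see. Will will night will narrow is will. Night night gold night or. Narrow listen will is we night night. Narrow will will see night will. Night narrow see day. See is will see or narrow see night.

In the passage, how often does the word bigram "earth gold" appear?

0

Scanning the 42 overlapping bigram windows for "earth gold":
  (none found)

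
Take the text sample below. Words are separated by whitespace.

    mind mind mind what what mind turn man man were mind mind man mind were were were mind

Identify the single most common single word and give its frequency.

Unigram frequencies (highest first):
  mind: 8
  were: 4
  man: 3
  what: 2
  turn: 1

"mind", 8 times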